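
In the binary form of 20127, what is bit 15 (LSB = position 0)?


0b100111010011111, position 15 = 0

0


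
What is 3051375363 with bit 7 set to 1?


3051375363 | (1 << 7) = 3051375363 | 128 = 3051375491

3051375491


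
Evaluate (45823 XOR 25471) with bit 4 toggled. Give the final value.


Step 1: 45823 ^ 25471 = 53632
Step 2: 53632 ^ (1 << 4) = 53632 ^ 16 = 53648

53648


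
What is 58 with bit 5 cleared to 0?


58 & ~(1 << 5) = 26

26


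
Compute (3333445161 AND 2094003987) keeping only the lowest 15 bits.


Step 1: 3333445161 & 2094003987 = 1149261313
Step 2: 1149261313 & 32767 = 22017

22017


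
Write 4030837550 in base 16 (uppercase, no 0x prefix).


4030837550 = F041B32E hex

F041B32E


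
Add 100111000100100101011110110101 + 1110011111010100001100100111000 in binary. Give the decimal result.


100111000100100101011110110101 + 1110011111010100001100100111000 = 10011010111111000111000011101101 = 2600235245

2600235245


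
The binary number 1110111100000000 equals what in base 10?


1110111100000000 in decimal = 61184

61184


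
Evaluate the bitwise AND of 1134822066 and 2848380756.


0b1000011101001000000001010110010 & 0b10101001110001101101011101010100 = 0b1100001000000001000010000 = 25428496

25428496


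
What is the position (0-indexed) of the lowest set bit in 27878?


0b110110011100110. Lowest set bit at position 1

1


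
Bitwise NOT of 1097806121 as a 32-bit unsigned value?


~0b1000001011011110011000100101001 = 0b10111110100100001100111011010110 = 3197161174 (32-bit unsigned)

3197161174


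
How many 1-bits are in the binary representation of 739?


0b1011100011 has 6 set bits

6


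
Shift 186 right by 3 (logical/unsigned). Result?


0b10111010 >> 3 = 0b10111 = 23

23


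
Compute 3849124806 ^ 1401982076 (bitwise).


0b11100101011011001111101111000110 ^ 0b1010011100100001000110001111100 = 0b10110110111111000111011110111010 = 3069999034

3069999034


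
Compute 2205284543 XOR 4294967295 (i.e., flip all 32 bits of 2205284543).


2205284543 ^ 4294967295 = 2089682752

2089682752


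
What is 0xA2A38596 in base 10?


A2A38596 hex = 2728625558 decimal

2728625558


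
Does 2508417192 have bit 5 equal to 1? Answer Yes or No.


0b10010101100000110110100010101000, bit 5 = 1. Yes

Yes


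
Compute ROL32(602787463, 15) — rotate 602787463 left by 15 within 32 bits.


Rotate 0b100011111011011100111010000111 left by 15 (32-bit) = 0b11100111010000111001000111110110 = 3879965174

3879965174


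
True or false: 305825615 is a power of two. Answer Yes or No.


0b10010001110101000011101001111. Multiple bits set => No

No


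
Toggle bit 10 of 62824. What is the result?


62824 ^ (1 << 10) = 62824 ^ 1024 = 61800

61800


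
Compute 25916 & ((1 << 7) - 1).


25916 & 127 = 60

60


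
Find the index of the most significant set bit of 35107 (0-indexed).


0b1000100100100011. Highest set bit at position 15

15


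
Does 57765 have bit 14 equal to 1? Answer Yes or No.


0b1110000110100101, bit 14 = 1. Yes

Yes


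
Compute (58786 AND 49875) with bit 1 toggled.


Step 1: 58786 & 49875 = 49282
Step 2: 49282 ^ (1 << 1) = 49282 ^ 2 = 49280

49280


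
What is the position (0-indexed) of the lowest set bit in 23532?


0b101101111101100. Lowest set bit at position 2

2


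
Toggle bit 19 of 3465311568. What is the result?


3465311568 ^ (1 << 19) = 3465311568 ^ 524288 = 3464787280

3464787280


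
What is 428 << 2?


0b110101100 << 2 = 0b11010110000 = 1712

1712


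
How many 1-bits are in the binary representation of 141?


0b10001101 has 4 set bits

4


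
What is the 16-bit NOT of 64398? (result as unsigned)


~0b1111101110001110 = 0b10001110001 = 1137 (16-bit unsigned)

1137


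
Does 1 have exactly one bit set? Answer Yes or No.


0b1. Only one bit set => Yes

Yes


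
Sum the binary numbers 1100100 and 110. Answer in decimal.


1100100 + 110 = 1101010 = 106

106


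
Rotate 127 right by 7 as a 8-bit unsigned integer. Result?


Rotate 0b1111111 right by 7 (8-bit) = 0b11111110 = 254

254


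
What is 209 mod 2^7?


209 & 127 = 81

81


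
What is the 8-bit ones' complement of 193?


193 ^ 255 = 62

62


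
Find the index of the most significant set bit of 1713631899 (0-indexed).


0b1100110001000111111001010011011. Highest set bit at position 30

30


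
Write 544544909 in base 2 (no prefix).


544544909 = 100000011101010001100010001101 in binary

100000011101010001100010001101


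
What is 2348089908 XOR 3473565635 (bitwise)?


0b10001011111101010000001000110100 ^ 0b11001111000010100110011111000011 = 0b1000100111111110110010111110111 = 1157588471

1157588471


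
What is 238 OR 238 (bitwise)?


0b11101110 | 0b11101110 = 0b11101110 = 238

238


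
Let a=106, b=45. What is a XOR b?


106 ^ 45 = 71

71


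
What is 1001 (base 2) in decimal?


1001 in decimal = 9

9


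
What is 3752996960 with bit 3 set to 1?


3752996960 | (1 << 3) = 3752996960 | 8 = 3752996968

3752996968


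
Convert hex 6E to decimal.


6E hex = 110 decimal

110


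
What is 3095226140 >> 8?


0b10111000011111010110011100011100 >> 8 = 0b101110000111110101100111 = 12090727

12090727


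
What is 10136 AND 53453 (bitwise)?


0b10011110011000 & 0b1101000011001101 = 0b10001000 = 136

136


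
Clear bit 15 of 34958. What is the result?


34958 & ~(1 << 15) = 2190

2190


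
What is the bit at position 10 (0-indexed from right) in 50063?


0b1100001110001111, position 10 = 0

0


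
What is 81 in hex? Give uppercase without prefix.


81 = 51 hex

51


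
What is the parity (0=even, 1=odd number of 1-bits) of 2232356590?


0b10000101000011110000111011101110 has 16 ones => parity 0

0


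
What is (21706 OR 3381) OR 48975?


Step 1: 21706 | 3381 = 24063
Step 2: 24063 | 48975 = 65535

65535


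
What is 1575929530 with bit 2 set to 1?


1575929530 | (1 << 2) = 1575929530 | 4 = 1575929534

1575929534


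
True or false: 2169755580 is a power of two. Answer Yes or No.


0b10000001010100111101011110111100. Multiple bits set => No

No


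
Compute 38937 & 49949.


0b1001100000011001 & 0b1100001100011101 = 0b1000000000011001 = 32793

32793


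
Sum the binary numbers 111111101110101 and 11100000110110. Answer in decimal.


111111101110101 + 11100000110110 = 1011011110101011 = 47019

47019


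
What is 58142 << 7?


0b1110001100011110 << 7 = 0b11100011000111100000000 = 7442176

7442176


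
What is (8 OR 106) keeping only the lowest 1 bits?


Step 1: 8 | 106 = 106
Step 2: 106 & 1 = 0

0


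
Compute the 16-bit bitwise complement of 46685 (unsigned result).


~0b1011011001011101 = 0b100100110100010 = 18850 (16-bit unsigned)

18850


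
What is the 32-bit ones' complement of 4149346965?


4149346965 ^ 4294967295 = 145620330

145620330


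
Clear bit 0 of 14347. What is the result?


14347 & ~(1 << 0) = 14346

14346


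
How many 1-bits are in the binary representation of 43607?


0b1010101001010111 has 9 set bits

9


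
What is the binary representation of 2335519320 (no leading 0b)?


2335519320 = 10001011001101010011001001011000 in binary

10001011001101010011001001011000


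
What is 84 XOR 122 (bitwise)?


0b1010100 ^ 0b1111010 = 0b101110 = 46

46


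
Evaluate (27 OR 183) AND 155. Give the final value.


Step 1: 27 | 183 = 191
Step 2: 191 & 155 = 155

155


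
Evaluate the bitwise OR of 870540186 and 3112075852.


0b110011111000110110001110011010 | 0b10111001011111101000001001001100 = 0b10111011111111111110001111011110 = 3154109406

3154109406


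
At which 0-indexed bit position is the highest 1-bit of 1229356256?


0b1001001010001100111110011100000. Highest set bit at position 30

30


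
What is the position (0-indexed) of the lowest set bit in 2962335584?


0b10110000100100011010011101100000. Lowest set bit at position 5

5


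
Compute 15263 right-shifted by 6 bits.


0b11101110011111 >> 6 = 0b11101110 = 238

238


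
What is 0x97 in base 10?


97 hex = 151 decimal

151


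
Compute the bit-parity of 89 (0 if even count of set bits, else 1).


0b1011001 has 4 ones => parity 0

0


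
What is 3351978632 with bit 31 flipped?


3351978632 ^ (1 << 31) = 3351978632 ^ 2147483648 = 1204494984

1204494984


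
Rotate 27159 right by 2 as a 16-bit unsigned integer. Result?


Rotate 0b110101000010111 right by 2 (16-bit) = 0b1101101010000101 = 55941

55941


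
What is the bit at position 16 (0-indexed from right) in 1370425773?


0b1010001101011110000100110101101, position 16 = 1

1


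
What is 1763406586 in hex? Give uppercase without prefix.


1763406586 = 691B72FA hex

691B72FA


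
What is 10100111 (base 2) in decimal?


10100111 in decimal = 167

167


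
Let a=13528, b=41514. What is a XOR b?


13528 ^ 41514 = 38642

38642


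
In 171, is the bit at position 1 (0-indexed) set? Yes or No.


0b10101011, bit 1 = 1. Yes

Yes


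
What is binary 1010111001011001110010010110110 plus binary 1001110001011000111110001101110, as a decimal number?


1010111001011001110010010110110 + 1001110001011000111110001101110 = 10100101010110010110000100100100 = 2774098212

2774098212


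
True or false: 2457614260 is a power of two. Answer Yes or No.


0b10010010011111000011011110110100. Multiple bits set => No

No


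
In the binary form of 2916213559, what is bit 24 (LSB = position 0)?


0b10101101110100011110001100110111, position 24 = 1

1


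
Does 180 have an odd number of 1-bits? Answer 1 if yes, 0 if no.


0b10110100 has 4 ones => parity 0

0


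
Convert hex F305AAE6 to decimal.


F305AAE6 hex = 4077234918 decimal

4077234918


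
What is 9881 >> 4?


0b10011010011001 >> 4 = 0b1001101001 = 617

617


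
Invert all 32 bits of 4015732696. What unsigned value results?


4015732696 ^ 4294967295 = 279234599

279234599


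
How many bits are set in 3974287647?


0b11101100111000101101000100011111 has 18 set bits

18


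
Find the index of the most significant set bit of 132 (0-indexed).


0b10000100. Highest set bit at position 7

7


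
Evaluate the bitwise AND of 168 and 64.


0b10101000 & 0b1000000 = 0b0 = 0

0


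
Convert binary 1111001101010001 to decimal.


1111001101010001 in decimal = 62289

62289


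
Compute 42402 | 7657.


0b1010010110100010 | 0b1110111101001 = 0b1011110111101011 = 48619

48619


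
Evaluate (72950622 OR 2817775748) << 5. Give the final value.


Step 1: 72950622 | 2817775748 = 2818309086
Step 2: 2818309086 << 5 = 90185890752

90185890752


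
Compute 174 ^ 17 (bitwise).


0b10101110 ^ 0b10001 = 0b10111111 = 191

191


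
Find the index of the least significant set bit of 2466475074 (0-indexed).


0b10010011000000110110110001000010. Lowest set bit at position 1

1


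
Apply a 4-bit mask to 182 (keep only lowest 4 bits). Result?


182 & 15 = 6

6


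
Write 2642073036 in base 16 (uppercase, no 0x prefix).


2642073036 = 9D7AD5CC hex

9D7AD5CC


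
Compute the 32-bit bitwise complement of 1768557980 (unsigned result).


~0b1101001011010100000110110011100 = 0b10010110100101011111001001100011 = 2526409315 (32-bit unsigned)

2526409315


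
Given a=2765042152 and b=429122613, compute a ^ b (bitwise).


2765042152 ^ 429122613 = 3176977885

3176977885


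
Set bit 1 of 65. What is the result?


65 | (1 << 1) = 65 | 2 = 67

67


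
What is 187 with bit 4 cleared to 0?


187 & ~(1 << 4) = 171

171


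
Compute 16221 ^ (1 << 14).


16221 ^ (1 << 14) = 16221 ^ 16384 = 32605

32605


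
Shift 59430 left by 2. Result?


0b1110100000100110 << 2 = 0b111010000010011000 = 237720

237720


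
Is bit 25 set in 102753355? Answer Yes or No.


0b110000111111110010001001011, bit 25 = 1. Yes

Yes


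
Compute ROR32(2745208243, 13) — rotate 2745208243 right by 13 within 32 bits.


Rotate 0b10100011101000001000110110110011 right by 13 (32-bit) = 0b1101101100111010001110100000100 = 1839013124

1839013124


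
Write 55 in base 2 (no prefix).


55 = 110111 in binary

110111


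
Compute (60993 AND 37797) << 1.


Step 1: 60993 & 37797 = 33281
Step 2: 33281 << 1 = 66562

66562


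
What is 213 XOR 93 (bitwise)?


0b11010101 ^ 0b1011101 = 0b10001000 = 136

136


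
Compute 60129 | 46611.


0b1110101011100001 | 0b1011011000010011 = 0b1111111011110011 = 65267

65267


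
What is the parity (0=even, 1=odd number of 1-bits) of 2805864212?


0b10100111001111100001011100010100 has 16 ones => parity 0

0


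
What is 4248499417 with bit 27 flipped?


4248499417 ^ (1 << 27) = 4248499417 ^ 134217728 = 4114281689

4114281689


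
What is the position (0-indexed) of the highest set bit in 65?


0b1000001. Highest set bit at position 6

6


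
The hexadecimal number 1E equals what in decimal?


1E hex = 30 decimal

30


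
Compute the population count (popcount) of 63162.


0b1111011010111010 has 11 set bits

11


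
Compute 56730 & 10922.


0b1101110110011010 & 0b10101010101010 = 0b100010001010 = 2186

2186


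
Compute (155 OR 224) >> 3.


Step 1: 155 | 224 = 251
Step 2: 251 >> 3 = 31

31


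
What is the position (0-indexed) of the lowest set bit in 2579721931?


0b10011001110000110110111011001011. Lowest set bit at position 0

0


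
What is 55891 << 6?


0b1101101001010011 << 6 = 0b1101101001010011000000 = 3577024

3577024


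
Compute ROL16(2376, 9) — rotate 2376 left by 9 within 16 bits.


Rotate 0b100101001000 left by 9 (16-bit) = 0b1001000000010010 = 36882

36882


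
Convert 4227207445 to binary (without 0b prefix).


4227207445 = 11111011111101100001000100010101 in binary

11111011111101100001000100010101


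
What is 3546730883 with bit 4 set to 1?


3546730883 | (1 << 4) = 3546730883 | 16 = 3546730899

3546730899


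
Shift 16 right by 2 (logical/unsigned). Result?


0b10000 >> 2 = 0b100 = 4

4


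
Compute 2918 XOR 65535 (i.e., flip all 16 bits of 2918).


2918 ^ 65535 = 62617

62617


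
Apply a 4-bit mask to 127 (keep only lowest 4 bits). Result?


127 & 15 = 15

15


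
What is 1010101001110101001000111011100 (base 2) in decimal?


1010101001110101001000111011100 in decimal = 1429901788

1429901788


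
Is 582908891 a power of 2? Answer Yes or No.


0b100010101111100111101111011011. Multiple bits set => No

No


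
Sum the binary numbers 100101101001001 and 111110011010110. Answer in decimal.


100101101001001 + 111110011010110 = 1100100000011111 = 51231

51231


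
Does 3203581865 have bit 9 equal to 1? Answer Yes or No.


0b10111110111100101100011110101001, bit 9 = 1. Yes

Yes


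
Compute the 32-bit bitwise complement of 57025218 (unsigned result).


~0b11011001100010001011000010 = 0b11111100100110011101110100111101 = 4237942077 (32-bit unsigned)

4237942077


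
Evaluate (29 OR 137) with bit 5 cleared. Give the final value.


Step 1: 29 | 137 = 157
Step 2: 157 & ~(1 << 5) = 157

157


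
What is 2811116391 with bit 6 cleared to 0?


2811116391 & ~(1 << 6) = 2811116327

2811116327


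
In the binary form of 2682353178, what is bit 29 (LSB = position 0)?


0b10011111111000010111011000011010, position 29 = 0

0


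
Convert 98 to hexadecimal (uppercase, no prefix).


98 = 62 hex

62


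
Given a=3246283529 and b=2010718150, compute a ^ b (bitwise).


3246283529 ^ 2010718150 = 3064415439

3064415439


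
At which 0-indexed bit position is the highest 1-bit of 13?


0b1101. Highest set bit at position 3

3


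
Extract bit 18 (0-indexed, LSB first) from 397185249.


0b10111101011001001000011100001, position 18 = 1

1


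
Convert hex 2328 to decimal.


2328 hex = 9000 decimal

9000


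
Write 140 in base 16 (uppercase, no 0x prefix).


140 = 8C hex

8C


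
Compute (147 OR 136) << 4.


Step 1: 147 | 136 = 155
Step 2: 155 << 4 = 2480

2480


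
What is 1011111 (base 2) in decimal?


1011111 in decimal = 95

95


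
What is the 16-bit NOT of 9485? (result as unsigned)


~0b10010100001101 = 0b1101101011110010 = 56050 (16-bit unsigned)

56050


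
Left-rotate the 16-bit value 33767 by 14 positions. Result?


Rotate 0b1000001111100111 left by 14 (16-bit) = 0b1110000011111001 = 57593

57593


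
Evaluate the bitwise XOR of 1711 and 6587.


0b11010101111 ^ 0b1100110111011 = 0b1111100010100 = 7956

7956


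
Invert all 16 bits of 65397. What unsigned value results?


65397 ^ 65535 = 138

138


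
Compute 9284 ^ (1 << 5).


9284 ^ (1 << 5) = 9284 ^ 32 = 9316

9316


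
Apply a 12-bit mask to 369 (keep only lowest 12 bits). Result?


369 & 4095 = 369

369


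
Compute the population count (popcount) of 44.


0b101100 has 3 set bits

3


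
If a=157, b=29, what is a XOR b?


157 ^ 29 = 128

128


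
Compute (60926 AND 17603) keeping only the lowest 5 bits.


Step 1: 60926 & 17603 = 17602
Step 2: 17602 & 31 = 2

2


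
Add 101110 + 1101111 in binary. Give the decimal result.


101110 + 1101111 = 10011101 = 157

157


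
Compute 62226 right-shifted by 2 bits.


0b1111001100010010 >> 2 = 0b11110011000100 = 15556

15556


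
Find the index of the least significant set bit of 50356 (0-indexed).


0b1100010010110100. Lowest set bit at position 2

2


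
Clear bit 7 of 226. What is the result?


226 & ~(1 << 7) = 98

98


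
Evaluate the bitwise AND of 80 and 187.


0b1010000 & 0b10111011 = 0b10000 = 16

16


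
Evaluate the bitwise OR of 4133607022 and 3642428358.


0b11110110011000011101011001101110 | 0b11011001000110110000101111000110 = 0b11111111011110111101111111101110 = 4286308334

4286308334


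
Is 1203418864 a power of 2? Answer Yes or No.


0b1000111101110101011011011110000. Multiple bits set => No

No


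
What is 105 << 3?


0b1101001 << 3 = 0b1101001000 = 840

840


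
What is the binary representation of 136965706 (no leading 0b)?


136965706 = 1000001010011110111001001010 in binary

1000001010011110111001001010


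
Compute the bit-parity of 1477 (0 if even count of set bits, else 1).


0b10111000101 has 6 ones => parity 0

0


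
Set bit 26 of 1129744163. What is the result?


1129744163 | (1 << 26) = 1129744163 | 67108864 = 1196853027

1196853027


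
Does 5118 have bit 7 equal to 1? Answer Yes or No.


0b1001111111110, bit 7 = 1. Yes

Yes


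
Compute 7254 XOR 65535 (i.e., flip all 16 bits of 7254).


7254 ^ 65535 = 58281

58281


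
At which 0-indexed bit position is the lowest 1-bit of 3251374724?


0b11000001110011000000101010000100. Lowest set bit at position 2

2


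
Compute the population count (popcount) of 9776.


0b10011000110000 has 5 set bits

5


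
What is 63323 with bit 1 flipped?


63323 ^ (1 << 1) = 63323 ^ 2 = 63321

63321


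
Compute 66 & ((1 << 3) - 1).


66 & 7 = 2

2


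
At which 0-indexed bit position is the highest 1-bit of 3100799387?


0b10111000110100100111000110011011. Highest set bit at position 31

31


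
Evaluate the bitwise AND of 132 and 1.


0b10000100 & 0b1 = 0b0 = 0

0


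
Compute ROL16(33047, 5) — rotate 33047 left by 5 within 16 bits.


Rotate 0b1000000100010111 left by 5 (16-bit) = 0b10001011110000 = 8944

8944


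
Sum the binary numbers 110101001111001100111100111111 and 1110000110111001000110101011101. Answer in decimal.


110101001111001100111100111111 + 1110000110111001000110101011101 = 10100110000110010101110010011100 = 2786679964

2786679964


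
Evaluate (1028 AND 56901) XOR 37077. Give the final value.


Step 1: 1028 & 56901 = 1028
Step 2: 1028 ^ 37077 = 38097

38097


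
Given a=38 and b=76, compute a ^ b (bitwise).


38 ^ 76 = 106

106


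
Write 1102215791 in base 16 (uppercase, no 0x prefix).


1102215791 = 41B27A6F hex

41B27A6F


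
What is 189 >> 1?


0b10111101 >> 1 = 0b1011110 = 94

94


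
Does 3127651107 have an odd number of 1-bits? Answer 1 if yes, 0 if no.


0b10111010011011000010101100100011 has 16 ones => parity 0

0


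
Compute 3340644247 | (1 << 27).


3340644247 | (1 << 27) = 3340644247 | 134217728 = 3474861975

3474861975


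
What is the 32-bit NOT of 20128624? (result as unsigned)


~0b1001100110010001101110000 = 0b11111110110011001101110010001111 = 4274838671 (32-bit unsigned)

4274838671


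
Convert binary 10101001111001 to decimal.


10101001111001 in decimal = 10873

10873


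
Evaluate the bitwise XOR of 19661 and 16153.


0b100110011001101 ^ 0b11111100011001 = 0b111001111010100 = 29652

29652


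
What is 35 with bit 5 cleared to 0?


35 & ~(1 << 5) = 3

3


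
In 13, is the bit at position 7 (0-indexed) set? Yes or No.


0b1101, bit 7 = 0. No

No


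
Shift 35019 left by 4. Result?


0b1000100011001011 << 4 = 0b10001000110010110000 = 560304

560304


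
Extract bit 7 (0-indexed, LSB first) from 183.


0b10110111, position 7 = 1

1


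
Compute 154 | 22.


0b10011010 | 0b10110 = 0b10011110 = 158

158


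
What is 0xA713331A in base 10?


A713331A hex = 2803053338 decimal

2803053338


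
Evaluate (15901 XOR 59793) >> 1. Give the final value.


Step 1: 15901 ^ 59793 = 55180
Step 2: 55180 >> 1 = 27590

27590


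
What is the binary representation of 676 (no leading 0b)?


676 = 1010100100 in binary

1010100100


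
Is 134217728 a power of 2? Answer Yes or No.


0b1000000000000000000000000000. Only one bit set => Yes

Yes


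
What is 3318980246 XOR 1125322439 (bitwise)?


0b11000101110100111001111010010110 ^ 0b1000011000100110000111011000111 = 0b10000110110000001001000001010001 = 2260766801

2260766801


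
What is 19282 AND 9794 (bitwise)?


0b100101101010010 & 0b10011001000010 = 0b1001000010 = 578

578


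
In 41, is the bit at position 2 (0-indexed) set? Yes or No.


0b101001, bit 2 = 0. No

No


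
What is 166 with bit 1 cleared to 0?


166 & ~(1 << 1) = 164

164


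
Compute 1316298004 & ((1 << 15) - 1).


1316298004 & 32767 = 7444

7444


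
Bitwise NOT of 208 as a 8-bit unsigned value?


~0b11010000 = 0b101111 = 47 (8-bit unsigned)

47


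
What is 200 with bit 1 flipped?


200 ^ (1 << 1) = 200 ^ 2 = 202

202


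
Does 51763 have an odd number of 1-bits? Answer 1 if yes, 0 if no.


0b1100101000110011 has 8 ones => parity 0

0


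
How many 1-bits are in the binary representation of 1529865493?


0b1011011001011111110010100010101 has 18 set bits

18


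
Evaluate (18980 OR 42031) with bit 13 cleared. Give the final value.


Step 1: 18980 | 42031 = 60975
Step 2: 60975 & ~(1 << 13) = 52783

52783


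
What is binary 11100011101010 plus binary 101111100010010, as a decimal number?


11100011101010 + 101111100010010 = 1001011111111100 = 38908

38908


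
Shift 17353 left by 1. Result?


0b100001111001001 << 1 = 0b1000011110010010 = 34706

34706


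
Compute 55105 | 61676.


0b1101011101000001 | 0b1111000011101100 = 0b1111011111101101 = 63469

63469


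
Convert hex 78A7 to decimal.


78A7 hex = 30887 decimal

30887


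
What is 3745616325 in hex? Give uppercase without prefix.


3745616325 = DF4191C5 hex

DF4191C5


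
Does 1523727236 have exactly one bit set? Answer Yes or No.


0b1011010110100100011101110000100. Multiple bits set => No

No


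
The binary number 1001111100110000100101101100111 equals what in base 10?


1001111100110000100101101100111 in decimal = 1335380839

1335380839


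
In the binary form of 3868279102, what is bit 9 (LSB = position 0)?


0b11100110100100010100000100111110, position 9 = 0

0


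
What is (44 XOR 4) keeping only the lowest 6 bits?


Step 1: 44 ^ 4 = 40
Step 2: 40 & 63 = 40

40


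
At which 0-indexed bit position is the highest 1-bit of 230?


0b11100110. Highest set bit at position 7

7


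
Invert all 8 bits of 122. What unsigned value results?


122 ^ 255 = 133

133


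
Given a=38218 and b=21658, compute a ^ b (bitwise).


38218 ^ 21658 = 49616

49616


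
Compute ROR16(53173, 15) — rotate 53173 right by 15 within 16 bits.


Rotate 0b1100111110110101 right by 15 (16-bit) = 0b1001111101101011 = 40811

40811


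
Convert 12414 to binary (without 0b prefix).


12414 = 11000001111110 in binary

11000001111110


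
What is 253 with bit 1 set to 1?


253 | (1 << 1) = 253 | 2 = 255

255


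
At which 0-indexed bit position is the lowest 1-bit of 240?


0b11110000. Lowest set bit at position 4

4


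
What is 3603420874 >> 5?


0b11010110110001111101011011001010 >> 5 = 0b110101101100011111010110110 = 112606902

112606902


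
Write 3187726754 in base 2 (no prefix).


3187726754 = 10111110000000001101100110100010 in binary

10111110000000001101100110100010


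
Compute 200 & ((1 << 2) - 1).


200 & 3 = 0

0


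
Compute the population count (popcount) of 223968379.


0b1101010110010111110001111011 has 18 set bits

18


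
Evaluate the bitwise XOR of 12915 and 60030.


0b11001001110011 ^ 0b1110101001111110 = 0b1101100000001101 = 55309

55309


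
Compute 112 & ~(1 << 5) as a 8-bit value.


112 & ~(1 << 5) = 80

80


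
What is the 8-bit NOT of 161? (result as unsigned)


~0b10100001 = 0b1011110 = 94 (8-bit unsigned)

94


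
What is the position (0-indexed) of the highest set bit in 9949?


0b10011011011101. Highest set bit at position 13

13


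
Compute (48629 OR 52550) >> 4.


Step 1: 48629 | 52550 = 65015
Step 2: 65015 >> 4 = 4063

4063


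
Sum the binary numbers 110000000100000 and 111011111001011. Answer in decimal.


110000000100000 + 111011111001011 = 1101011111101011 = 55275

55275


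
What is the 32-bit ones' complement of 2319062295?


2319062295 ^ 4294967295 = 1975905000

1975905000


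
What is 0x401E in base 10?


401E hex = 16414 decimal

16414


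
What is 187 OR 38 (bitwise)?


0b10111011 | 0b100110 = 0b10111111 = 191

191


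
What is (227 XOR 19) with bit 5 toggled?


Step 1: 227 ^ 19 = 240
Step 2: 240 ^ (1 << 5) = 240 ^ 32 = 208

208


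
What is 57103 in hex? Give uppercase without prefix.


57103 = DF0F hex

DF0F


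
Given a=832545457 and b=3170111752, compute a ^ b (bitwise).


832545457 ^ 3170111752 = 2372645817

2372645817


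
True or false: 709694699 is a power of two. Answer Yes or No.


0b101010010011010001010011101011. Multiple bits set => No

No


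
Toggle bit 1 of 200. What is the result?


200 ^ (1 << 1) = 200 ^ 2 = 202

202


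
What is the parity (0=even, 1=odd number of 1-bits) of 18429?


0b100011111111101 has 11 ones => parity 1

1


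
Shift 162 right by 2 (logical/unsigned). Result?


0b10100010 >> 2 = 0b101000 = 40

40


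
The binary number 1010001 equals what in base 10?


1010001 in decimal = 81

81


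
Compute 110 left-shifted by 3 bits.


0b1101110 << 3 = 0b1101110000 = 880

880


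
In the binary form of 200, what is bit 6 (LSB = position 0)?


0b11001000, position 6 = 1

1


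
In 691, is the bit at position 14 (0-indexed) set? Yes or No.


0b1010110011, bit 14 = 0. No

No


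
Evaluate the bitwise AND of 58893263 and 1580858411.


0b11100000101010001111001111 & 0b1011110001110011111110000101011 = 0b10000000001010000000001011 = 33595403

33595403


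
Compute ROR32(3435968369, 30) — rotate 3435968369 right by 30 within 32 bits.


Rotate 0b11001100110011001011011101110001 right by 30 (32-bit) = 0b110011001100101101110111000111 = 858971591

858971591


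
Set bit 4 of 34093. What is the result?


34093 | (1 << 4) = 34093 | 16 = 34109

34109


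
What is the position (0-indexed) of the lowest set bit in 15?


0b1111. Lowest set bit at position 0

0


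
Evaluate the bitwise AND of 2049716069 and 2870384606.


0b1111010001011000010111101100101 & 0b10101011000101101001011111011110 = 0b101010000001000000011101000100 = 704907076

704907076


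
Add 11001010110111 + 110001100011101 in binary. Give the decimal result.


11001010110111 + 110001100011101 = 1001010111010100 = 38356

38356


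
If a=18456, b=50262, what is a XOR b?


18456 ^ 50262 = 35918

35918


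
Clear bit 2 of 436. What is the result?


436 & ~(1 << 2) = 432

432


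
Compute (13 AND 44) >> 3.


Step 1: 13 & 44 = 12
Step 2: 12 >> 3 = 1

1


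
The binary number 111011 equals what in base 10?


111011 in decimal = 59

59


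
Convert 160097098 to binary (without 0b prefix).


160097098 = 1001100010101110001101001010 in binary

1001100010101110001101001010


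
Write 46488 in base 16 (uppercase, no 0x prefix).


46488 = B598 hex

B598


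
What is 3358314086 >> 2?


0b11001000001010111100111001100110 >> 2 = 0b110010000010101111001110011001 = 839578521

839578521


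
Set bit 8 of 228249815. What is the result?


228249815 | (1 << 8) = 228249815 | 256 = 228250071

228250071


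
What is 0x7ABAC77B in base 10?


7ABAC77B hex = 2059061115 decimal

2059061115


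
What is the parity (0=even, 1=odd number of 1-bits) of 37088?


0b1001000011100000 has 5 ones => parity 1

1


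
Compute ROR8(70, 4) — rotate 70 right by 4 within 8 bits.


Rotate 0b1000110 right by 4 (8-bit) = 0b1100100 = 100

100


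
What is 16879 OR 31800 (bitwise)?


0b100000111101111 | 0b111110000111000 = 0b111110111111111 = 32255

32255


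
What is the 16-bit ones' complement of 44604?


44604 ^ 65535 = 20931

20931


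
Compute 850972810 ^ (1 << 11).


850972810 ^ (1 << 11) = 850972810 ^ 2048 = 850974858

850974858


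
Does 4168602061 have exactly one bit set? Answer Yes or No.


0b11111000011101111101000111001101. Multiple bits set => No

No


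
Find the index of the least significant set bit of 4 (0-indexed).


0b100. Lowest set bit at position 2

2


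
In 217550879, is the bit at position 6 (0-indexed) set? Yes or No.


0b1100111101111001000000011111, bit 6 = 0. No

No


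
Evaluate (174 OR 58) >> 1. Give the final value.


Step 1: 174 | 58 = 190
Step 2: 190 >> 1 = 95

95


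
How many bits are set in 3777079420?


0b11100001001000011010100001111100 has 14 set bits

14


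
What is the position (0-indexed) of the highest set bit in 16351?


0b11111111011111. Highest set bit at position 13

13


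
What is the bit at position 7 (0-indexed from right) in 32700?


0b111111110111100, position 7 = 1

1


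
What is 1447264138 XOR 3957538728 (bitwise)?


0b1010110010000110111111110001010 ^ 0b11101011111000110011111110101000 = 0b10111101101000000100000000100010 = 3181396002

3181396002


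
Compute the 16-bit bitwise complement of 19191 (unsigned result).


~0b100101011110111 = 0b1011010100001000 = 46344 (16-bit unsigned)

46344


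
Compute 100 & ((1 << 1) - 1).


100 & 1 = 0

0


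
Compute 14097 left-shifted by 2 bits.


0b11011100010001 << 2 = 0b1101110001000100 = 56388

56388


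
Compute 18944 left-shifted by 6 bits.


0b100101000000000 << 6 = 0b100101000000000000000 = 1212416

1212416


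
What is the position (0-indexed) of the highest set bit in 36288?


0b1000110111000000. Highest set bit at position 15

15


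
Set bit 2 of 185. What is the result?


185 | (1 << 2) = 185 | 4 = 189

189


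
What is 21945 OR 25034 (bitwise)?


0b101010110111001 | 0b110000111001010 = 0b111010111111011 = 30203

30203


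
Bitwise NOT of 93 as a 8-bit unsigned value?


~0b1011101 = 0b10100010 = 162 (8-bit unsigned)

162


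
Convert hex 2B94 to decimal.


2B94 hex = 11156 decimal

11156


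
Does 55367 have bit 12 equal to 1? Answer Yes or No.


0b1101100001000111, bit 12 = 1. Yes

Yes


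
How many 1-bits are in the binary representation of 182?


0b10110110 has 5 set bits

5


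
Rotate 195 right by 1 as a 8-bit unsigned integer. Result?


Rotate 0b11000011 right by 1 (8-bit) = 0b11100001 = 225

225


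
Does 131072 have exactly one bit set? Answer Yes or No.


0b100000000000000000. Only one bit set => Yes

Yes


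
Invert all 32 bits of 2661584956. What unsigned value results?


2661584956 ^ 4294967295 = 1633382339

1633382339


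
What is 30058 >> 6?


0b111010101101010 >> 6 = 0b111010101 = 469

469


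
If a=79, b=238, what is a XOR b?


79 ^ 238 = 161

161


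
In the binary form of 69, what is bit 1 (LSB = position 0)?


0b1000101, position 1 = 0

0


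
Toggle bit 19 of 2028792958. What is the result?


2028792958 ^ (1 << 19) = 2028792958 ^ 524288 = 2028268670

2028268670


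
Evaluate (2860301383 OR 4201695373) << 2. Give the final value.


Step 1: 2860301383 | 4201695373 = 4202495183
Step 2: 4202495183 << 2 = 16809980732

16809980732


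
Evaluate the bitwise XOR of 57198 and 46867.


0b1101111101101110 ^ 0b1011011100010011 = 0b110100001111101 = 26749

26749


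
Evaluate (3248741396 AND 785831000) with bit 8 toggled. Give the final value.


Step 1: 3248741396 & 785831000 = 8573968
Step 2: 8573968 ^ (1 << 8) = 8573968 ^ 256 = 8574224

8574224


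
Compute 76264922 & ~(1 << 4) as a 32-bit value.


76264922 & ~(1 << 4) = 76264906

76264906


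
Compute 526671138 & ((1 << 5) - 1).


526671138 & 31 = 2

2


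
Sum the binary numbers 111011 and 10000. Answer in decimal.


111011 + 10000 = 1001011 = 75

75


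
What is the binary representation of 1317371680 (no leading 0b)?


1317371680 = 1001110100001010111111100100000 in binary

1001110100001010111111100100000


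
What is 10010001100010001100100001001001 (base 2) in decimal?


10010001100010001100100001001001 in decimal = 2441660489

2441660489


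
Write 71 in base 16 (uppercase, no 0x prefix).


71 = 47 hex

47


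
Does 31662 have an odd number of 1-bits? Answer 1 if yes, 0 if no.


0b111101110101110 has 11 ones => parity 1

1


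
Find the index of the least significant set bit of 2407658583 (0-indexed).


0b10001111100000011111010001010111. Lowest set bit at position 0

0


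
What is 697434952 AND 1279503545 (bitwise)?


0b101001100100100000001101001000 & 0b1001100010000111010110010111001 = 0b1000000000100000000000001000 = 134348808

134348808


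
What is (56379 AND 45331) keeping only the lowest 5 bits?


Step 1: 56379 & 45331 = 36883
Step 2: 36883 & 31 = 19

19


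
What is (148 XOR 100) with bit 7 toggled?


Step 1: 148 ^ 100 = 240
Step 2: 240 ^ (1 << 7) = 240 ^ 128 = 112

112


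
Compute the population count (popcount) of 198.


0b11000110 has 4 set bits

4


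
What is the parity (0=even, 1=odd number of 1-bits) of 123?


0b1111011 has 6 ones => parity 0

0


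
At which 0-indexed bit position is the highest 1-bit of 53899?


0b1101001010001011. Highest set bit at position 15

15


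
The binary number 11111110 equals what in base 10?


11111110 in decimal = 254

254


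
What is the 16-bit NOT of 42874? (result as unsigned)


~0b1010011101111010 = 0b101100010000101 = 22661 (16-bit unsigned)

22661


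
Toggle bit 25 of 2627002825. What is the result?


2627002825 ^ (1 << 25) = 2627002825 ^ 33554432 = 2660557257

2660557257


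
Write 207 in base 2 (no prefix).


207 = 11001111 in binary

11001111


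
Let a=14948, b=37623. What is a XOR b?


14948 ^ 37623 = 43155

43155


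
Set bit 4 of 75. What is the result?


75 | (1 << 4) = 75 | 16 = 91

91


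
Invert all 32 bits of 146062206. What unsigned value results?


146062206 ^ 4294967295 = 4148905089

4148905089


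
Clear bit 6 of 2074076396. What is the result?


2074076396 & ~(1 << 6) = 2074076332

2074076332


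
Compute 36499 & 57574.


0b1000111010010011 & 0b1110000011100110 = 0b1000000010000010 = 32898

32898


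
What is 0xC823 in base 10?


C823 hex = 51235 decimal

51235


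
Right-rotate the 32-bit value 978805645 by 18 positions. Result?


Rotate 0b111010010101110110001110001101 right by 18 (32-bit) = 0b11011000111000110100111010010101 = 3638775445

3638775445


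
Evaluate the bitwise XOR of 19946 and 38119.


0b100110111101010 ^ 0b1001010011100111 = 0b1101100100001101 = 55565

55565


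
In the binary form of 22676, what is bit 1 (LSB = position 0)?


0b101100010010100, position 1 = 0

0


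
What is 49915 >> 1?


0b1100001011111011 >> 1 = 0b110000101111101 = 24957

24957


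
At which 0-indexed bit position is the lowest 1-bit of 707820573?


0b101010001100000111110000011101. Lowest set bit at position 0

0


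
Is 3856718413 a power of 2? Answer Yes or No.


0b11100101111000001101101001001101. Multiple bits set => No

No


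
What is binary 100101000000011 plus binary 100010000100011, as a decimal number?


100101000000011 + 100010000100011 = 1000111000100110 = 36390

36390


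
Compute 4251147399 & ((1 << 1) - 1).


4251147399 & 1 = 1

1


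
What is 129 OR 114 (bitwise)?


0b10000001 | 0b1110010 = 0b11110011 = 243

243


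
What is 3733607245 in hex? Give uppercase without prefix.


3733607245 = DE8A534D hex

DE8A534D


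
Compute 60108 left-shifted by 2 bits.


0b1110101011001100 << 2 = 0b111010101100110000 = 240432

240432


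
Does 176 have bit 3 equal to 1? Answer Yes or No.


0b10110000, bit 3 = 0. No

No


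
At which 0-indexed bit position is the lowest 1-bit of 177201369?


0b1010100011111110000011011001. Lowest set bit at position 0

0


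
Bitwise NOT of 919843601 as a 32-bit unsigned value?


~0b110110110100111011001100010001 = 0b11001001001011000100110011101110 = 3375123694 (32-bit unsigned)

3375123694


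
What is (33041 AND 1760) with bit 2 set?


Step 1: 33041 & 1760 = 0
Step 2: 0 | (1 << 2) = 0 | 4 = 4

4


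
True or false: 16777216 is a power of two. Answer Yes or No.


0b1000000000000000000000000. Only one bit set => Yes

Yes


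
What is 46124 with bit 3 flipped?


46124 ^ (1 << 3) = 46124 ^ 8 = 46116

46116


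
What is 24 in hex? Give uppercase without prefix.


24 = 18 hex

18


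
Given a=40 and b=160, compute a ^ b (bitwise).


40 ^ 160 = 136

136


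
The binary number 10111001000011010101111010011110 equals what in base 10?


10111001000011010101111010011110 in decimal = 3104661150

3104661150


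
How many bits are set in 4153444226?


0b11110111100100001000011110000010 has 15 set bits

15


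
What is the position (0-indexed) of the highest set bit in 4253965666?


0b11111101100011100101110101100010. Highest set bit at position 31

31


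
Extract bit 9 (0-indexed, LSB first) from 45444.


0b1011000110000100, position 9 = 0

0
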